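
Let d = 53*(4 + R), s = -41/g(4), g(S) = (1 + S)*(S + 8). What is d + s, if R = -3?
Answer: 3139/60 ≈ 52.317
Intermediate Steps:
g(S) = (1 + S)*(8 + S)
s = -41/60 (s = -41/(8 + 4² + 9*4) = -41/(8 + 16 + 36) = -41/60 ≈ -0.68333)
d = 53 (d = 53*(4 - 3) = 53*1 = 53)
d + s = 53 - 41/60 = 3139/60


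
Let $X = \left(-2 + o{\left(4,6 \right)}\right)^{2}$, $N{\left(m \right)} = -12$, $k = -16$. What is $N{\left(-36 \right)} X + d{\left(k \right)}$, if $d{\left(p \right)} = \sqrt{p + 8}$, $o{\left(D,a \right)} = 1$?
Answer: $-12 + 2 i \sqrt{2} \approx -12.0 + 2.8284 i$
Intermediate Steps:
$d{\left(p \right)} = \sqrt{8 + p}$
$X = 1$ ($X = \left(-2 + 1\right)^{2} = \left(-1\right)^{2} = 1$)
$N{\left(-36 \right)} X + d{\left(k \right)} = \left(-12\right) 1 + \sqrt{8 - 16} = -12 + \sqrt{-8} = -12 + 2 i \sqrt{2}$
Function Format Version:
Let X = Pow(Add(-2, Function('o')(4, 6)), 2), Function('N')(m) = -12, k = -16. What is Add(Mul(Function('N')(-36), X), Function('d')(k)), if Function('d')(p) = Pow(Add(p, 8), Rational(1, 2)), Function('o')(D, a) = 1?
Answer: Add(-12, Mul(2, I, Pow(2, Rational(1, 2)))) ≈ Add(-12.000, Mul(2.8284, I))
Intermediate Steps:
Function('d')(p) = Pow(Add(8, p), Rational(1, 2))
X = 1 (X = Pow(Add(-2, 1), 2) = Pow(-1, 2) = 1)
Add(Mul(Function('N')(-36), X), Function('d')(k)) = Add(Mul(-12, 1), Pow(Add(8, -16), Rational(1, 2))) = Add(-12, Pow(-8, Rational(1, 2))) = Add(-12, Mul(2, I, Pow(2, Rational(1, 2))))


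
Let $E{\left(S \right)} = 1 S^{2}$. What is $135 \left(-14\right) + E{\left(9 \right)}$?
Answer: $-1809$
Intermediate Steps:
$E{\left(S \right)} = S^{2}$
$135 \left(-14\right) + E{\left(9 \right)} = 135 \left(-14\right) + 9^{2} = -1890 + 81 = -1809$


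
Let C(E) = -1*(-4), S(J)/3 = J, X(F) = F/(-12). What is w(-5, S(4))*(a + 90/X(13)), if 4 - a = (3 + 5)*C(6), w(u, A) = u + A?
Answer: -10108/13 ≈ -777.54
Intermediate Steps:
X(F) = -F/12 (X(F) = F*(-1/12) = -F/12)
S(J) = 3*J
C(E) = 4
w(u, A) = A + u
a = -28 (a = 4 - (3 + 5)*4 = 4 - 8*4 = 4 - 1*32 = 4 - 32 = -28)
w(-5, S(4))*(a + 90/X(13)) = (3*4 - 5)*(-28 + 90/((-1/12*13))) = (12 - 5)*(-28 + 90/(-13/12)) = 7*(-28 + 90*(-12/13)) = 7*(-28 - 1080/13) = 7*(-1444/13) = -10108/13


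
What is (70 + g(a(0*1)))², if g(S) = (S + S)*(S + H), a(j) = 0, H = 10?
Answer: 4900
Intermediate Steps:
g(S) = 2*S*(10 + S) (g(S) = (S + S)*(S + 10) = (2*S)*(10 + S) = 2*S*(10 + S))
(70 + g(a(0*1)))² = (70 + 2*0*(10 + 0))² = (70 + 2*0*10)² = (70 + 0)² = 70² = 4900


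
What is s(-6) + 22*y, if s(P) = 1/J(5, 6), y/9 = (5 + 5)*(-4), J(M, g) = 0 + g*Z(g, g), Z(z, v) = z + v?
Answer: -570239/72 ≈ -7920.0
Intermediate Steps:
Z(z, v) = v + z
J(M, g) = 2*g² (J(M, g) = 0 + g*(g + g) = 0 + g*(2*g) = 0 + 2*g² = 2*g²)
y = -360 (y = 9*((5 + 5)*(-4)) = 9*(10*(-4)) = 9*(-40) = -360)
s(P) = 1/72 (s(P) = 1/(2*6²) = 1/(2*36) = 1/72)
s(-6) + 22*y = 1/72 + 22*(-360) = 1/72 - 7920 = -570239/72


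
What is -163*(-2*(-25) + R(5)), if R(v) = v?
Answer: -8965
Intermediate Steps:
-163*(-2*(-25) + R(5)) = -163*(-2*(-25) + 5) = -163*(50 + 5) = -163*55 = -8965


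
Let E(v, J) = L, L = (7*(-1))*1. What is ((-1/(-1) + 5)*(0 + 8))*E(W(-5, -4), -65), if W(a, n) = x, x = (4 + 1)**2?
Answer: -336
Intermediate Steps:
x = 25 (x = 5**2 = 25)
W(a, n) = 25
L = -7 (L = -7*1 = -7)
E(v, J) = -7
((-1/(-1) + 5)*(0 + 8))*E(W(-5, -4), -65) = ((-1/(-1) + 5)*(0 + 8))*(-7) = ((-1*(-1) + 5)*8)*(-7) = ((1 + 5)*8)*(-7) = (6*8)*(-7) = 48*(-7) = -336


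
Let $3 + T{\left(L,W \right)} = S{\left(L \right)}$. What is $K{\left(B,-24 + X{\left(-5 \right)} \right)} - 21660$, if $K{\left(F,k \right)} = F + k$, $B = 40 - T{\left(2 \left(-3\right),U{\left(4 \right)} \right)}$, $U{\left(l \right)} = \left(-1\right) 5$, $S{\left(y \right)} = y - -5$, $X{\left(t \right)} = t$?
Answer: $-21645$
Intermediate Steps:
$S{\left(y \right)} = 5 + y$ ($S{\left(y \right)} = y + 5 = 5 + y$)
$U{\left(l \right)} = -5$
$T{\left(L,W \right)} = 2 + L$ ($T{\left(L,W \right)} = -3 + \left(5 + L\right) = 2 + L$)
$B = 44$ ($B = 40 - \left(2 + 2 \left(-3\right)\right) = 40 - \left(2 - 6\right) = 40 - -4 = 40 + 4 = 44$)
$K{\left(B,-24 + X{\left(-5 \right)} \right)} - 21660 = \left(44 - 29\right) - 21660 = 15 - 21660 = -21645$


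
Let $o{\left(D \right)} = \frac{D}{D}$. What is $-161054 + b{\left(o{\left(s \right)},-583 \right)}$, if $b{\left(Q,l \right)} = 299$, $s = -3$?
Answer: $-160755$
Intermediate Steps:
$o{\left(D \right)} = 1$
$-161054 + b{\left(o{\left(s \right)},-583 \right)} = -161054 + 299 = -160755$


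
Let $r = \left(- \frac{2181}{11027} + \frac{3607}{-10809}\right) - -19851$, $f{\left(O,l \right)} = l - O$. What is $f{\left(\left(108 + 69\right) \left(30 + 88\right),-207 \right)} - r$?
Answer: $- \frac{4880086526974}{119190843} \approx -40943.0$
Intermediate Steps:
$r = \frac{2365994075575}{119190843}$ ($r = \left(\left(-2181\right) \frac{1}{11027} + 3607 \left(- \frac{1}{10809}\right)\right) + 19851 = \left(- \frac{2181}{11027} - \frac{3607}{10809}\right) + 19851 = - \frac{63348818}{119190843} + 19851 = \frac{2365994075575}{119190843} \approx 19850.0$)
$f{\left(\left(108 + 69\right) \left(30 + 88\right),-207 \right)} - r = \left(-207 - \left(108 + 69\right) \left(30 + 88\right)\right) - \frac{2365994075575}{119190843} = \left(-207 - 177 \cdot 118\right) - \frac{2365994075575}{119190843} = \left(-207 - 20886\right) - \frac{2365994075575}{119190843} = -21093 - \frac{2365994075575}{119190843} = - \frac{4880086526974}{119190843}$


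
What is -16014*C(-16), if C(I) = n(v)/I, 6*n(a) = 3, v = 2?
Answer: 8007/16 ≈ 500.44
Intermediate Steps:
n(a) = ½ (n(a) = (⅙)*3 = ½)
C(I) = 1/(2*I)
-16014*C(-16) = -8007/(-16) = -8007*(-1)/16 = -16014*(-1/32) = 8007/16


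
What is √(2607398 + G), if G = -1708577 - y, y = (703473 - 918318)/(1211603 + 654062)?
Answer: √125141278063374546/373133 ≈ 948.06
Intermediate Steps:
y = -42969/373133 (y = -214845/1865665 = -214845*1/1865665 = -42969/373133 ≈ -0.11516)
G = -637526418772/373133 (G = -1708577 - 1*(-42969/373133) = -1708577 + 42969/373133 = -637526418772/373133 ≈ -1.7086e+6)
√(2607398 + G) = √(2607398 - 637526418772/373133) = √(335379819162/373133) = √125141278063374546/373133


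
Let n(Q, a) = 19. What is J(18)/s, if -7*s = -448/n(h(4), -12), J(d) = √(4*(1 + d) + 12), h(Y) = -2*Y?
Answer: 19*√22/32 ≈ 2.7849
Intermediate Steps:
J(d) = √(16 + 4*d) (J(d) = √((4 + 4*d) + 12) = √(16 + 4*d))
s = 64/19 (s = -(-64)/19 = -⅐*(-448/19) = 64/19 ≈ 3.3684)
J(18)/s = (2*√(4 + 18))/(64/19) = (2*√22)*(19/64) = 19*√22/32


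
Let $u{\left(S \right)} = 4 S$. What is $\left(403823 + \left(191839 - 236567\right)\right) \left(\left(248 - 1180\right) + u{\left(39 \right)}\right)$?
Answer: $-278657720$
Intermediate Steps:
$\left(403823 + \left(191839 - 236567\right)\right) \left(\left(248 - 1180\right) + u{\left(39 \right)}\right) = \left(403823 + \left(191839 - 236567\right)\right) \left(\left(248 - 1180\right) + 4 \cdot 39\right) = \left(403823 - 44728\right) \left(\left(248 - 1180\right) + 156\right) = 359095 \left(-932 + 156\right) = 359095 \left(-776\right) = -278657720$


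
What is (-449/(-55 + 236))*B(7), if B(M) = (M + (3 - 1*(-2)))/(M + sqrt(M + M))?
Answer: -5388/905 + 5388*sqrt(14)/6335 ≈ -2.7713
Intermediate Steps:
B(M) = (5 + M)/(M + sqrt(2)*sqrt(M)) (B(M) = (M + (3 + 2))/(M + sqrt(2*M)) = (M + 5)/(M + sqrt(2)*sqrt(M)) = (5 + M)/(M + sqrt(2)*sqrt(M)))
(-449/(-55 + 236))*B(7) = (-449/(-55 + 236))*((5 + 7)/(7 + sqrt(2)*sqrt(7))) = (-449/181)*(12/(7 + sqrt(14))) = (-449*1/181)*(12/(7 + sqrt(14))) = -5388/(181*(7 + sqrt(14)))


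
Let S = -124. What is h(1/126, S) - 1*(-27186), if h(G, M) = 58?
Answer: 27244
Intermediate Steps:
h(1/126, S) - 1*(-27186) = 58 - 1*(-27186) = 58 + 27186 = 27244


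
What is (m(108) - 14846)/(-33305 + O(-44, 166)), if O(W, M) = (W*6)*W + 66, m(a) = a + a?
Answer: 2090/3089 ≈ 0.67659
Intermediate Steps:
m(a) = 2*a
O(W, M) = 66 + 6*W² (O(W, M) = (6*W)*W + 66 = 6*W² + 66 = 66 + 6*W²)
(m(108) - 14846)/(-33305 + O(-44, 166)) = (2*108 - 14846)/(-33305 + (66 + 6*(-44)²)) = (216 - 14846)/(-33305 + (66 + 6*1936)) = -14630/(-33305 + (66 + 11616)) = -14630/(-33305 + 11682) = -14630/(-21623) = -14630*(-1/21623) = 2090/3089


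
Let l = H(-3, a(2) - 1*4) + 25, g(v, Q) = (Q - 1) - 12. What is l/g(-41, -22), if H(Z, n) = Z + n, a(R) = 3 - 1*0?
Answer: -3/5 ≈ -0.60000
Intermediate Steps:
a(R) = 3 (a(R) = 3 + 0 = 3)
g(v, Q) = -13 + Q (g(v, Q) = (-1 + Q) - 12 = -13 + Q)
l = 21 (l = (-3 + (3 - 1*4)) + 25 = (-3 + (3 - 4)) + 25 = (-3 - 1) + 25 = -4 + 25 = 21)
l/g(-41, -22) = 21/(-13 - 22) = 21/(-35) = 21*(-1/35) = -3/5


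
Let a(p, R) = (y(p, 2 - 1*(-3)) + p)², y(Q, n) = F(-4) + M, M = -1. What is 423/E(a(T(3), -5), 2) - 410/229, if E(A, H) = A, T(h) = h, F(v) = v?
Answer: 95227/916 ≈ 103.96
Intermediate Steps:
y(Q, n) = -5 (y(Q, n) = -4 - 1 = -5)
a(p, R) = (-5 + p)²
423/E(a(T(3), -5), 2) - 410/229 = 423/((-5 + 3)²) - 410/229 = 423/((-2)²) - 410*1/229 = 423/4 - 410/229 = 95227/916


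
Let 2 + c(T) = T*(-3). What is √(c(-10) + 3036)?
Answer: 2*√766 ≈ 55.353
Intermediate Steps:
c(T) = -2 - 3*T (c(T) = -2 + T*(-3) = -2 - 3*T)
√(c(-10) + 3036) = √((-2 - 3*(-10)) + 3036) = √((-2 + 30) + 3036) = √(28 + 3036) = √3064 = 2*√766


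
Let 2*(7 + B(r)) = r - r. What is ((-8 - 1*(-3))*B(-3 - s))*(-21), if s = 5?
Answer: -735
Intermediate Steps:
B(r) = -7 (B(r) = -7 + (r - r)/2 = -7 + (½)*0 = -7 + 0 = -7)
((-8 - 1*(-3))*B(-3 - s))*(-21) = ((-8 - 1*(-3))*(-7))*(-21) = ((-8 + 3)*(-7))*(-21) = -5*(-7)*(-21) = 35*(-21) = -735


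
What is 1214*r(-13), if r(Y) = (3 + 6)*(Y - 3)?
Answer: -174816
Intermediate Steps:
r(Y) = -27 + 9*Y (r(Y) = 9*(-3 + Y) = -27 + 9*Y)
1214*r(-13) = 1214*(-27 + 9*(-13)) = 1214*(-27 - 117) = 1214*(-144) = -174816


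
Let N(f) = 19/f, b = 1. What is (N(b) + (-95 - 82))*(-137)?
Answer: 21646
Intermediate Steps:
(N(b) + (-95 - 82))*(-137) = (19/1 + (-95 - 82))*(-137) = (19*1 - 177)*(-137) = (19 - 177)*(-137) = -158*(-137) = 21646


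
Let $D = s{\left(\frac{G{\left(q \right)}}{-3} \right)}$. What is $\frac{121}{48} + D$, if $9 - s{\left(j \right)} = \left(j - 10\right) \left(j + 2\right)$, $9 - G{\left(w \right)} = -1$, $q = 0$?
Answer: $- \frac{901}{144} \approx -6.2569$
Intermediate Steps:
$G{\left(w \right)} = 10$ ($G{\left(w \right)} = 9 - -1 = 9 + 1 = 10$)
$s{\left(j \right)} = 9 - \left(-10 + j\right) \left(2 + j\right)$ ($s{\left(j \right)} = 9 - \left(j - 10\right) \left(j + 2\right) = 9 - \left(-10 + j\right) \left(2 + j\right)$)
$D = - \frac{79}{9}$ ($D = 29 - \left(\frac{10}{-3}\right)^{2} + 8 \frac{10}{-3} = 29 - \left(10 \left(- \frac{1}{3}\right)\right)^{2} + 8 \cdot 10 \left(- \frac{1}{3}\right) = 29 - \left(- \frac{10}{3}\right)^{2} + 8 \left(- \frac{10}{3}\right) = 29 - \frac{100}{9} - \frac{80}{3} = - \frac{79}{9} \approx -8.7778$)
$\frac{121}{48} + D = \frac{121}{48} - \frac{79}{9} = - \frac{901}{144}$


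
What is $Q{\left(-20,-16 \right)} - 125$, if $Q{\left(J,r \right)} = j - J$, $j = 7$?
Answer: $-98$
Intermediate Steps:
$Q{\left(J,r \right)} = 7 - J$
$Q{\left(-20,-16 \right)} - 125 = \left(7 - -20\right) - 125 = \left(7 + 20\right) - 125 = 27 - 125 = -98$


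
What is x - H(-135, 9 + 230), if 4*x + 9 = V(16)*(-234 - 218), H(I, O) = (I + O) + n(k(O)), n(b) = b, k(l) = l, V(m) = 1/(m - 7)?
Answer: -12881/36 ≈ -357.81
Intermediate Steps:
V(m) = 1/(-7 + m)
H(I, O) = I + 2*O (H(I, O) = (I + O) + O = I + 2*O)
x = -533/36 (x = -9/4 + ((-234 - 218)/(-7 + 16))/4 = -9/4 + (-452/9)/4 = -9/4 + ((1/9)*(-452))/4 = -9/4 + (1/4)*(-452/9) = -9/4 - 113/9 = -533/36 ≈ -14.806)
x - H(-135, 9 + 230) = -533/36 - (-135 + 2*(9 + 230)) = -533/36 - (-135 + 2*239) = -533/36 - (-135 + 478) = -533/36 - 1*343 = -533/36 - 343 = -12881/36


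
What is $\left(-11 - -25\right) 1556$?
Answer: $21784$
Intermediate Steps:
$\left(-11 - -25\right) 1556 = \left(-11 + 25\right) 1556 = 14 \cdot 1556 = 21784$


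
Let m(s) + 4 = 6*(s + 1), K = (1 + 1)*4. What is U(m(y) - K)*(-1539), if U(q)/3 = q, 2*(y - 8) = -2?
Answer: -166212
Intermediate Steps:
K = 8 (K = 2*4 = 8)
y = 7 (y = 8 + (½)*(-2) = 8 - 1 = 7)
m(s) = 2 + 6*s (m(s) = -4 + 6*(s + 1) = -4 + 6*(1 + s) = -4 + (6 + 6*s) = 2 + 6*s)
U(q) = 3*q
U(m(y) - K)*(-1539) = (3*((2 + 6*7) - 1*8))*(-1539) = (3*((2 + 42) - 8))*(-1539) = (3*(44 - 8))*(-1539) = (3*36)*(-1539) = 108*(-1539) = -166212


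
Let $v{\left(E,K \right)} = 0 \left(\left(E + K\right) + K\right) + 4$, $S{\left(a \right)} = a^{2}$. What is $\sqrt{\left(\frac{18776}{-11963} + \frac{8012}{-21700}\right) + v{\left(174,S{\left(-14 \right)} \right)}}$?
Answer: $\frac{\sqrt{7087287499369}}{1854265} \approx 1.4357$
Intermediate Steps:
$v{\left(E,K \right)} = 4$ ($v{\left(E,K \right)} = 0 \left(E + 2 K\right) + 4 = 0 + 4 = 4$)
$\sqrt{\left(\frac{18776}{-11963} + \frac{8012}{-21700}\right) + v{\left(174,S{\left(-14 \right)} \right)}} = \sqrt{\left(\frac{18776}{-11963} + \frac{8012}{-21700}\right) + 4} = \sqrt{\left(18776 \left(- \frac{1}{11963}\right) + 8012 \left(- \frac{1}{21700}\right)\right) + 4} = \sqrt{\left(- \frac{18776}{11963} - \frac{2003}{5425}\right) + 4} = \sqrt{- \frac{17974527}{9271325} + 4} = \sqrt{\frac{19110773}{9271325}} = \frac{\sqrt{7087287499369}}{1854265}$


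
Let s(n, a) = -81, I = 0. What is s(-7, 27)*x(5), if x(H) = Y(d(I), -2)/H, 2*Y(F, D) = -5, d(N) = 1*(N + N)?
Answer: 81/2 ≈ 40.500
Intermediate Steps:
d(N) = 2*N (d(N) = 1*(2*N) = 2*N)
Y(F, D) = -5/2 (Y(F, D) = (½)*(-5) = -5/2)
x(H) = -5/(2*H)
s(-7, 27)*x(5) = -(-405)/(2*5) = -81*(-½) = 81/2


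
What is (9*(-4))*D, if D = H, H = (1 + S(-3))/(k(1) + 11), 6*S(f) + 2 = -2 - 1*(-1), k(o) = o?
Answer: -3/2 ≈ -1.5000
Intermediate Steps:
S(f) = -½ (S(f) = -⅓ + (-2 - 1*(-1))/6 = -⅓ + (-2 + 1)/6 = -⅓ + (⅙)*(-1) = -⅓ - ⅙ = -½)
H = 1/24 (H = (1 - ½)/(1 + 11) = (½)/12 = (½)*(1/12) = 1/24 ≈ 0.041667)
D = 1/24 ≈ 0.041667
(9*(-4))*D = (9*(-4))*(1/24) = -36*1/24 = -3/2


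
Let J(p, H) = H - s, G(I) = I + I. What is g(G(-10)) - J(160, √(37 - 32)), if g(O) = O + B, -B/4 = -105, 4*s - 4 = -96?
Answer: 377 - √5 ≈ 374.76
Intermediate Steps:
s = -23 (s = 1 + (¼)*(-96) = 1 - 24 = -23)
B = 420 (B = -4*(-105) = 420)
G(I) = 2*I
g(O) = 420 + O (g(O) = O + 420 = 420 + O)
J(p, H) = 23 + H (J(p, H) = H - 1*(-23) = H + 23 = 23 + H)
g(G(-10)) - J(160, √(37 - 32)) = (420 + 2*(-10)) - (23 + √(37 - 32)) = (420 - 20) - (23 + √5) = 400 + (-23 - √5) = 377 - √5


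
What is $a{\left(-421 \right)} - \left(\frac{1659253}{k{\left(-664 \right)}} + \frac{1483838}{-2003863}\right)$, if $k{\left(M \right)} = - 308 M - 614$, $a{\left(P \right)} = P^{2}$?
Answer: $\frac{72414753758875919}{408583657974} \approx 1.7723 \cdot 10^{5}$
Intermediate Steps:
$k{\left(M \right)} = -614 - 308 M$
$a{\left(-421 \right)} - \left(\frac{1659253}{k{\left(-664 \right)}} + \frac{1483838}{-2003863}\right) = \left(-421\right)^{2} - \left(\frac{1659253}{-614 - -204512} + \frac{1483838}{-2003863}\right) = 177241 - \left(\frac{1659253}{-614 + 204512} + 1483838 \left(- \frac{1}{2003863}\right)\right) = 177241 - \left(\frac{1659253}{203898} - \frac{1483838}{2003863}\right) = 177241 - \frac{3022364093815}{408583657974} = \frac{72414753758875919}{408583657974}$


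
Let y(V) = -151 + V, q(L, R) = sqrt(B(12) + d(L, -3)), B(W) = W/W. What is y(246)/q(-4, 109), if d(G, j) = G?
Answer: -95*I*sqrt(3)/3 ≈ -54.848*I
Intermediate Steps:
B(W) = 1
q(L, R) = sqrt(1 + L)
y(246)/q(-4, 109) = (-151 + 246)/(sqrt(1 - 4)) = 95/(sqrt(-3)) = 95/((I*sqrt(3))) = 95*(-I*sqrt(3)/3) = -95*I*sqrt(3)/3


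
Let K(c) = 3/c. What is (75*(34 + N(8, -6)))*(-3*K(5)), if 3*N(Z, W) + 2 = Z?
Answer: -4860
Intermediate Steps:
N(Z, W) = -⅔ + Z/3
(75*(34 + N(8, -6)))*(-3*K(5)) = (75*(34 + (-⅔ + (⅓)*8)))*(-9/5) = (75*(34 + (-⅔ + 8/3)))*(-9/5) = (75*(34 + 2))*(-3*⅗) = (75*36)*(-9/5) = 2700*(-9/5) = -4860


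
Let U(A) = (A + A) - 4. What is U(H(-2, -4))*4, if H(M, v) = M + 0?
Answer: -32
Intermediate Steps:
H(M, v) = M
U(A) = -4 + 2*A (U(A) = 2*A - 4 = -4 + 2*A)
U(H(-2, -4))*4 = (-4 + 2*(-2))*4 = (-4 - 4)*4 = -8*4 = -32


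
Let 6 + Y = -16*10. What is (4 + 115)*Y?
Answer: -19754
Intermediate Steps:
Y = -166 (Y = -6 - 16*10 = -6 - 160 = -166)
(4 + 115)*Y = (4 + 115)*(-166) = 119*(-166) = -19754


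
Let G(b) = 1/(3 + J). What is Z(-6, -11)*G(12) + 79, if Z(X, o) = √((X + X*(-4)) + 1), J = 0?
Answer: 79 + √19/3 ≈ 80.453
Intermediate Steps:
G(b) = ⅓ (G(b) = 1/(3 + 0) = 1/3 = ⅓)
Z(X, o) = √(1 - 3*X) (Z(X, o) = √((X - 4*X) + 1) = √(-3*X + 1) = √(1 - 3*X))
Z(-6, -11)*G(12) + 79 = √(1 - 3*(-6))*(⅓) + 79 = √(1 + 18)*(⅓) + 79 = √19*(⅓) + 79 = √19/3 + 79 = 79 + √19/3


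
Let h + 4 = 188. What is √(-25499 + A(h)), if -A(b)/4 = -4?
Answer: I*√25483 ≈ 159.63*I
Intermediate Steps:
h = 184 (h = -4 + 188 = 184)
A(b) = 16 (A(b) = -4*(-4) = 16)
√(-25499 + A(h)) = √(-25499 + 16) = √(-25483) = I*√25483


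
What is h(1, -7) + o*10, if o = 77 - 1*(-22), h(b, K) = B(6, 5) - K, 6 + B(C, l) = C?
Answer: 997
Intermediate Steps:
B(C, l) = -6 + C
h(b, K) = -K (h(b, K) = (-6 + 6) - K = 0 - K = -K)
o = 99 (o = 77 + 22 = 99)
h(1, -7) + o*10 = -1*(-7) + 99*10 = 7 + 990 = 997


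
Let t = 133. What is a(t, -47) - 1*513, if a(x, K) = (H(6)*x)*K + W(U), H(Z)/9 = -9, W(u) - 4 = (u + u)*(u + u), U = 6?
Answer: 505966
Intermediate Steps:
W(u) = 4 + 4*u² (W(u) = 4 + (u + u)*(u + u) = 4 + (2*u)*(2*u) = 4 + 4*u²)
H(Z) = -81 (H(Z) = 9*(-9) = -81)
a(x, K) = 148 - 81*K*x (a(x, K) = (-81*x)*K + (4 + 4*6²) = -81*K*x + (4 + 4*36) = -81*K*x + (4 + 144) = -81*K*x + 148 = 148 - 81*K*x)
a(t, -47) - 1*513 = (148 - 81*(-47)*133) - 1*513 = (148 + 506331) - 513 = 506479 - 513 = 505966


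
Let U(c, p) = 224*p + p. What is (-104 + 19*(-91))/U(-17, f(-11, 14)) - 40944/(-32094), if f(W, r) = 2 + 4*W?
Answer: 8254613/5616450 ≈ 1.4697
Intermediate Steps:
U(c, p) = 225*p
(-104 + 19*(-91))/U(-17, f(-11, 14)) - 40944/(-32094) = (-104 + 19*(-91))/((225*(2 + 4*(-11)))) - 40944/(-32094) = (-104 - 1729)/((225*(2 - 44))) - 40944*(-1/32094) = -1833/(225*(-42)) + 6824/5349 = -1833/(-9450) + 6824/5349 = -1833*(-1/9450) + 6824/5349 = 611/3150 + 6824/5349 = 8254613/5616450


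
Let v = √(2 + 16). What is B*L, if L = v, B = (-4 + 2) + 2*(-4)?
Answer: -30*√2 ≈ -42.426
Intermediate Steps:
v = 3*√2 (v = √18 = 3*√2 ≈ 4.2426)
B = -10 (B = -2 - 8 = -10)
L = 3*√2 ≈ 4.2426
B*L = -30*√2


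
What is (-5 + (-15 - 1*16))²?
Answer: 1296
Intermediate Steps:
(-5 + (-15 - 1*16))² = (-5 + (-15 - 16))² = (-5 - 31)² = (-36)² = 1296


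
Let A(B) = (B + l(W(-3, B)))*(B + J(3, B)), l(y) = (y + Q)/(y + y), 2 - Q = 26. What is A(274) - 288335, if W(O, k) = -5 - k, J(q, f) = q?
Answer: -39485305/186 ≈ -2.1229e+5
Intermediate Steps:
Q = -24 (Q = 2 - 1*26 = 2 - 26 = -24)
l(y) = (-24 + y)/(2*y) (l(y) = (y - 24)/(y + y) = (-24 + y)/((2*y)) = (-24 + y)*(1/(2*y)) = (-24 + y)/(2*y))
A(B) = (3 + B)*(B + (-29 - B)/(2*(-5 - B))) (A(B) = (B + (-24 + (-5 - B))/(2*(-5 - B)))*(B + 3) = (B + (-29 - B)/(2*(-5 - B)))*(3 + B) = (3 + B)*(B + (-29 - B)/(2*(-5 - B))))
A(274) - 288335 = (87 + 2*274**3 + 17*274**2 + 62*274)/(2*(5 + 274)) - 288335 = (1/2)*(87 + 2*20570824 + 17*75076 + 16988)/279 - 288335 = (1/2)*(1/279)*(87 + 41141648 + 1276292 + 16988) - 288335 = (1/2)*(1/279)*42435015 - 288335 = 14145005/186 - 288335 = -39485305/186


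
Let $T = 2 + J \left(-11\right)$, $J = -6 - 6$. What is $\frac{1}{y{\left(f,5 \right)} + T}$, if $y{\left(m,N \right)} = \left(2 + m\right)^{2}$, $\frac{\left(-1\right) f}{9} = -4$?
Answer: $\frac{1}{1578} \approx 0.00063371$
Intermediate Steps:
$f = 36$ ($f = \left(-9\right) \left(-4\right) = 36$)
$J = -12$ ($J = -6 - 6 = -12$)
$T = 134$ ($T = 2 - -132 = 2 + 132 = 134$)
$\frac{1}{y{\left(f,5 \right)} + T} = \frac{1}{\left(2 + 36\right)^{2} + 134} = \frac{1}{38^{2} + 134} = \frac{1}{1444 + 134} = \frac{1}{1578}$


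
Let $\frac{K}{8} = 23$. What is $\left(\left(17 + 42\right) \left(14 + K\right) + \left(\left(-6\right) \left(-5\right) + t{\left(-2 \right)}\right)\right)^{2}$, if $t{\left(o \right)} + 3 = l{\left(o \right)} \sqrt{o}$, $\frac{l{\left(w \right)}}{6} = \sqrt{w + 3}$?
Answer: $137100609 + 140508 i \sqrt{2} \approx 1.371 \cdot 10^{8} + 1.9871 \cdot 10^{5} i$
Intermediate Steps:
$K = 184$ ($K = 8 \cdot 23 = 184$)
$l{\left(w \right)} = 6 \sqrt{3 + w}$ ($l{\left(w \right)} = 6 \sqrt{w + 3} = 6 \sqrt{3 + w}$)
$t{\left(o \right)} = -3 + 6 \sqrt{o} \sqrt{3 + o}$ ($t{\left(o \right)} = -3 + 6 \sqrt{3 + o} \sqrt{o} = -3 + 6 \sqrt{o} \sqrt{3 + o}$)
$\left(\left(17 + 42\right) \left(14 + K\right) + \left(\left(-6\right) \left(-5\right) + t{\left(-2 \right)}\right)\right)^{2} = \left(\left(17 + 42\right) \left(14 + 184\right) - \left(-27 - 6 \sqrt{-2} \sqrt{3 - 2}\right)\right)^{2} = \left(59 \cdot 198 + \left(30 - \left(3 - 6 i \sqrt{2} \sqrt{1}\right)\right)\right)^{2} = \left(11682 + \left(30 - \left(3 - 6 i \sqrt{2} \cdot 1\right)\right)\right)^{2} = \left(11682 + \left(30 - \left(3 - 6 i \sqrt{2}\right)\right)\right)^{2} = \left(11682 + \left(27 + 6 i \sqrt{2}\right)\right)^{2} = \left(11709 + 6 i \sqrt{2}\right)^{2}$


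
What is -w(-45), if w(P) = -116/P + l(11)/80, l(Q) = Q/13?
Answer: -24227/9360 ≈ -2.5884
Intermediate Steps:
l(Q) = Q/13 (l(Q) = Q*(1/13) = Q/13)
w(P) = 11/1040 - 116/P (w(P) = -116/P + ((1/13)*11)/80 = -116/P + (11/13)*(1/80) = -116/P + 11/1040 = 11/1040 - 116/P)
-w(-45) = -(11/1040 - 116/(-45)) = -(11/1040 - 116*(-1/45)) = -(11/1040 + 116/45) = -1*24227/9360 = -24227/9360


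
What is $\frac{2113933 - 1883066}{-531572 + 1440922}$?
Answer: $\frac{17759}{69950} \approx 0.25388$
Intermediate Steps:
$\frac{2113933 - 1883066}{-531572 + 1440922} = \frac{230867}{909350} = 230867 \cdot \frac{1}{909350} = \frac{17759}{69950}$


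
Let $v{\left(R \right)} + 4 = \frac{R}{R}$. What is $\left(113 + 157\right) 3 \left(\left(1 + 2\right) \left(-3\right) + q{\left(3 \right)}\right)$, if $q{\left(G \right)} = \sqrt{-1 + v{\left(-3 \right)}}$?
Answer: $-7290 + 1620 i \approx -7290.0 + 1620.0 i$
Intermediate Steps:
$v{\left(R \right)} = -3$ ($v{\left(R \right)} = -4 + \frac{R}{R} = -4 + 1 = -3$)
$q{\left(G \right)} = 2 i$ ($q{\left(G \right)} = \sqrt{-1 - 3} = \sqrt{-4} = 2 i$)
$\left(113 + 157\right) 3 \left(\left(1 + 2\right) \left(-3\right) + q{\left(3 \right)}\right) = \left(113 + 157\right) 3 \left(\left(1 + 2\right) \left(-3\right) + 2 i\right) = 270 \cdot 3 \left(3 \left(-3\right) + 2 i\right) = 270 \cdot 3 \left(-9 + 2 i\right) = 270 \left(-27 + 6 i\right) = -7290 + 1620 i$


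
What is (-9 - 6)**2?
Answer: 225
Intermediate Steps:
(-9 - 6)**2 = (-15)**2 = 225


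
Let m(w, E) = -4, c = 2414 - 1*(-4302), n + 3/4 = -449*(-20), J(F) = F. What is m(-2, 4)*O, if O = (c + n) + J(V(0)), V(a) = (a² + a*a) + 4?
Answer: -62797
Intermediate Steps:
V(a) = 4 + 2*a² (V(a) = (a² + a²) + 4 = 2*a² + 4 = 4 + 2*a²)
n = 35917/4 (n = -¾ - 449*(-20) = -¾ + 8980 = 35917/4 ≈ 8979.3)
c = 6716 (c = 2414 + 4302 = 6716)
O = 62797/4 (O = (6716 + 35917/4) + (4 + 2*0²) = 62781/4 + (4 + 2*0) = 62781/4 + (4 + 0) = 62781/4 + 4 = 62797/4 ≈ 15699.)
m(-2, 4)*O = -4*62797/4 = -62797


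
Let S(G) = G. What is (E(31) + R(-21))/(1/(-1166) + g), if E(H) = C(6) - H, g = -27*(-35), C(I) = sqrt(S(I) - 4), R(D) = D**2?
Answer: 478060/1101869 + 1166*sqrt(2)/1101869 ≈ 0.43536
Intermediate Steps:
C(I) = sqrt(-4 + I) (C(I) = sqrt(I - 4) = sqrt(-4 + I))
g = 945
E(H) = sqrt(2) - H (E(H) = sqrt(-4 + 6) - H = sqrt(2) - H)
(E(31) + R(-21))/(1/(-1166) + g) = ((sqrt(2) - 1*31) + (-21)**2)/(1/(-1166) + 945) = ((sqrt(2) - 31) + 441)/(-1/1166 + 945) = ((-31 + sqrt(2)) + 441)/(1101869/1166) = (410 + sqrt(2))*(1166/1101869) = 478060/1101869 + 1166*sqrt(2)/1101869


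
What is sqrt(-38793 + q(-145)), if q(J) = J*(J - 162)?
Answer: sqrt(5722) ≈ 75.644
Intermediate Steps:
q(J) = J*(-162 + J)
sqrt(-38793 + q(-145)) = sqrt(-38793 - 145*(-162 - 145)) = sqrt(-38793 - 145*(-307)) = sqrt(-38793 + 44515) = sqrt(5722)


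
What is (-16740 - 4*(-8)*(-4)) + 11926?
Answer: -4942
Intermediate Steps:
(-16740 - 4*(-8)*(-4)) + 11926 = (-16740 + 32*(-4)) + 11926 = (-16740 - 128) + 11926 = -16868 + 11926 = -4942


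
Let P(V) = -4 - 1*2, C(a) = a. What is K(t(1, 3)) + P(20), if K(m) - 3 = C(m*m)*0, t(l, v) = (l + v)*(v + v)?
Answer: -3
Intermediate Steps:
t(l, v) = 2*v*(l + v) (t(l, v) = (l + v)*(2*v) = 2*v*(l + v))
P(V) = -6 (P(V) = -4 - 2 = -6)
K(m) = 3 (K(m) = 3 + (m*m)*0 = 3 + m²*0 = 3 + 0 = 3)
K(t(1, 3)) + P(20) = 3 - 6 = -3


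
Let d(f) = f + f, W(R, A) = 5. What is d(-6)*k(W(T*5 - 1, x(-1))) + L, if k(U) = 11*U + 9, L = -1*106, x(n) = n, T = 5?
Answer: -874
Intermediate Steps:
d(f) = 2*f
L = -106
k(U) = 9 + 11*U
d(-6)*k(W(T*5 - 1, x(-1))) + L = (2*(-6))*(9 + 11*5) - 106 = -12*(9 + 55) - 106 = -12*64 - 106 = -768 - 106 = -874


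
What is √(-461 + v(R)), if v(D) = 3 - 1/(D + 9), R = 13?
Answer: I*√221694/22 ≈ 21.402*I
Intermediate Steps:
v(D) = 3 - 1/(9 + D)
√(-461 + v(R)) = √(-461 + (26 + 3*13)/(9 + 13)) = √(-461 + (26 + 39)/22) = √(-461 + (1/22)*65) = √(-461 + 65/22) = √(-10077/22) = I*√221694/22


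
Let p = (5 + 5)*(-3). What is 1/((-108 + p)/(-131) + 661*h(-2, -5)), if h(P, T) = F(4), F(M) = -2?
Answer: -131/173044 ≈ -0.00075703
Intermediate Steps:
h(P, T) = -2
p = -30 (p = 10*(-3) = -30)
1/((-108 + p)/(-131) + 661*h(-2, -5)) = 1/((-108 - 30)/(-131) + 661*(-2)) = 1/(-138*(-1/131) - 1322) = 1/(138/131 - 1322) = 1/(-173044/131) = -131/173044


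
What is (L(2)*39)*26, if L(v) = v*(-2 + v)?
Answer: 0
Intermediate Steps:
(L(2)*39)*26 = ((2*(-2 + 2))*39)*26 = ((2*0)*39)*26 = (0*39)*26 = 0*26 = 0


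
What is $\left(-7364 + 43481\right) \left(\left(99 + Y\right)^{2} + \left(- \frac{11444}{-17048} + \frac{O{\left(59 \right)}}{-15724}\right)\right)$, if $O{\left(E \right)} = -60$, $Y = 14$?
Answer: $\frac{7726948289847063}{16753922} \approx 4.612 \cdot 10^{8}$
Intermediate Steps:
$\left(-7364 + 43481\right) \left(\left(99 + Y\right)^{2} + \left(- \frac{11444}{-17048} + \frac{O{\left(59 \right)}}{-15724}\right)\right) = \left(-7364 + 43481\right) \left(\left(99 + 14\right)^{2} - \left(- \frac{2861}{4262} - \frac{15}{3931}\right)\right) = 36117 \left(113^{2} - - \frac{11310521}{16753922}\right) = 36117 \left(12769 + \left(\frac{2861}{4262} + \frac{15}{3931}\right)\right) = 36117 \left(12769 + \frac{11310521}{16753922}\right) = 36117 \cdot \frac{213942140539}{16753922} = \frac{7726948289847063}{16753922}$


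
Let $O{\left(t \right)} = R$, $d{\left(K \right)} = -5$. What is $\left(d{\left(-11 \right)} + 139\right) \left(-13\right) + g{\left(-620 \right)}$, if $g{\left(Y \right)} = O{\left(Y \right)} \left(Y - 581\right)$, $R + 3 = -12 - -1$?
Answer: $15072$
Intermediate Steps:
$R = -14$ ($R = -3 - 11 = -14$)
$O{\left(t \right)} = -14$
$g{\left(Y \right)} = 8134 - 14 Y$ ($g{\left(Y \right)} = - 14 \left(Y - 581\right) = - 14 \left(-581 + Y\right) = 8134 - 14 Y$)
$\left(d{\left(-11 \right)} + 139\right) \left(-13\right) + g{\left(-620 \right)} = \left(-5 + 139\right) \left(-13\right) + \left(8134 - -8680\right) = 134 \left(-13\right) + \left(8134 + 8680\right) = -1742 + 16814 = 15072$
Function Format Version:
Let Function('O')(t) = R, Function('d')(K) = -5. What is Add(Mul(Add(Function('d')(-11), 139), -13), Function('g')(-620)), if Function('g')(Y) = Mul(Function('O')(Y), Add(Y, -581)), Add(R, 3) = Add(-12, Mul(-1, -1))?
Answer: 15072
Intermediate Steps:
R = -14 (R = Add(-3, Add(-12, Mul(-1, -1))) = Add(-3, Add(-12, 1)) = Add(-3, -11) = -14)
Function('O')(t) = -14
Function('g')(Y) = Add(8134, Mul(-14, Y)) (Function('g')(Y) = Mul(-14, Add(Y, -581)) = Mul(-14, Add(-581, Y)) = Add(8134, Mul(-14, Y)))
Add(Mul(Add(Function('d')(-11), 139), -13), Function('g')(-620)) = Add(Mul(Add(-5, 139), -13), Add(8134, Mul(-14, -620))) = Add(Mul(134, -13), Add(8134, 8680)) = Add(-1742, 16814) = 15072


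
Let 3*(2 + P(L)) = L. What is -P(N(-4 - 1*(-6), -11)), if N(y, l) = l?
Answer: 17/3 ≈ 5.6667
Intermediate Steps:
P(L) = -2 + L/3
-P(N(-4 - 1*(-6), -11)) = -(-2 + (1/3)*(-11)) = -(-2 - 11/3) = -1*(-17/3) = 17/3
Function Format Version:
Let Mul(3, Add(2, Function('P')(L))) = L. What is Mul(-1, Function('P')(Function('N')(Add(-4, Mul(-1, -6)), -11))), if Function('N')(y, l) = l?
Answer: Rational(17, 3) ≈ 5.6667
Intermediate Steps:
Function('P')(L) = Add(-2, Mul(Rational(1, 3), L))
Mul(-1, Function('P')(Function('N')(Add(-4, Mul(-1, -6)), -11))) = Mul(-1, Add(-2, Mul(Rational(1, 3), -11))) = Mul(-1, Add(-2, Rational(-11, 3))) = Mul(-1, Rational(-17, 3)) = Rational(17, 3)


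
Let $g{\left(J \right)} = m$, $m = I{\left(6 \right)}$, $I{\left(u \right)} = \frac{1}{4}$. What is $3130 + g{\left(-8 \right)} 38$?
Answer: $\frac{6279}{2} \approx 3139.5$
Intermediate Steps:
$I{\left(u \right)} = \frac{1}{4}$
$m = \frac{1}{4} \approx 0.25$
$g{\left(J \right)} = \frac{1}{4}$
$3130 + g{\left(-8 \right)} 38 = 3130 + \frac{1}{4} \cdot 38 = 3130 + \frac{19}{2} = \frac{6279}{2}$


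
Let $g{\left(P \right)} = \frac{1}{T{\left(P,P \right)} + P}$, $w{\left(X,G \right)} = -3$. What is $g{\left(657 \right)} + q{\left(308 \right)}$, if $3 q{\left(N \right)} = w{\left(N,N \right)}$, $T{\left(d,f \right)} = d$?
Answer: $- \frac{1313}{1314} \approx -0.99924$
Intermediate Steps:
$g{\left(P \right)} = \frac{1}{2 P}$ ($g{\left(P \right)} = \frac{1}{P + P} = \frac{1}{2 P}$)
$q{\left(N \right)} = -1$ ($q{\left(N \right)} = \frac{1}{3} \left(-3\right) = -1$)
$g{\left(657 \right)} + q{\left(308 \right)} = \frac{1}{2 \cdot 657} - 1 = \frac{1}{2} \cdot \frac{1}{657} - 1 = \frac{1}{1314} - 1 = - \frac{1313}{1314}$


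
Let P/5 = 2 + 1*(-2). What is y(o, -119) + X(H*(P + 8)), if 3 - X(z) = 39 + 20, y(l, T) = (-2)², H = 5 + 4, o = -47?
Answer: -52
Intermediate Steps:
H = 9
y(l, T) = 4
P = 0 (P = 5*(2 + 1*(-2)) = 5*(2 - 2) = 5*0 = 0)
X(z) = -56 (X(z) = 3 - (39 + 20) = 3 - 1*59 = 3 - 59 = -56)
y(o, -119) + X(H*(P + 8)) = 4 - 56 = -52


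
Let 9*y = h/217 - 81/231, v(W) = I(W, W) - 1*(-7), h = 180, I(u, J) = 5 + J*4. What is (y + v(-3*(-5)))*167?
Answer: 28722497/2387 ≈ 12033.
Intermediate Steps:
I(u, J) = 5 + 4*J
v(W) = 12 + 4*W (v(W) = (5 + 4*W) - 1*(-7) = (5 + 4*W) + 7 = 12 + 4*W)
y = 127/2387 (y = (180/217 - 81/231)/9 = (180*(1/217) - 81*1/231)/9 = (180/217 - 27/77)/9 = (⅑)*(1143/2387) = 127/2387 ≈ 0.053205)
(y + v(-3*(-5)))*167 = (127/2387 + (12 + 4*(-3*(-5))))*167 = (127/2387 + (12 + 4*15))*167 = (127/2387 + (12 + 60))*167 = (127/2387 + 72)*167 = (171991/2387)*167 = 28722497/2387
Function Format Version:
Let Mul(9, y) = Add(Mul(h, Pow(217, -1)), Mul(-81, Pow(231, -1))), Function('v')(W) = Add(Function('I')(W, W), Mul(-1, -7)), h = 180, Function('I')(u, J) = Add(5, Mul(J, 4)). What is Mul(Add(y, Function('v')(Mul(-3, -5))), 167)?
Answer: Rational(28722497, 2387) ≈ 12033.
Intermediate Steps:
Function('I')(u, J) = Add(5, Mul(4, J))
Function('v')(W) = Add(12, Mul(4, W)) (Function('v')(W) = Add(Add(5, Mul(4, W)), Mul(-1, -7)) = Add(Add(5, Mul(4, W)), 7) = Add(12, Mul(4, W)))
y = Rational(127, 2387) (y = Mul(Rational(1, 9), Add(Mul(180, Pow(217, -1)), Mul(-81, Pow(231, -1)))) = Mul(Rational(1, 9), Add(Mul(180, Rational(1, 217)), Mul(-81, Rational(1, 231)))) = Mul(Rational(1, 9), Add(Rational(180, 217), Rational(-27, 77))) = Mul(Rational(1, 9), Rational(1143, 2387)) = Rational(127, 2387) ≈ 0.053205)
Mul(Add(y, Function('v')(Mul(-3, -5))), 167) = Mul(Add(Rational(127, 2387), Add(12, Mul(4, Mul(-3, -5)))), 167) = Mul(Add(Rational(127, 2387), Add(12, Mul(4, 15))), 167) = Mul(Add(Rational(127, 2387), Add(12, 60)), 167) = Mul(Add(Rational(127, 2387), 72), 167) = Mul(Rational(171991, 2387), 167) = Rational(28722497, 2387)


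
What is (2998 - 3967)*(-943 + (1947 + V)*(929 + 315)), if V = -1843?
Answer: -124451577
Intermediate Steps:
(2998 - 3967)*(-943 + (1947 + V)*(929 + 315)) = (2998 - 3967)*(-943 + (1947 - 1843)*(929 + 315)) = -969*(-943 + 104*1244) = -969*(-943 + 129376) = -969*128433 = -124451577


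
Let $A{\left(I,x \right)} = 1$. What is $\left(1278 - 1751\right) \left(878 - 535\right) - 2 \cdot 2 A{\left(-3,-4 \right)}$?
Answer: $-162243$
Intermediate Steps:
$\left(1278 - 1751\right) \left(878 - 535\right) - 2 \cdot 2 A{\left(-3,-4 \right)} = \left(1278 - 1751\right) \left(878 - 535\right) - 2 \cdot 2 \cdot 1 = \left(-473\right) 343 - 4 \cdot 1 = -162239 - 4 = -162243$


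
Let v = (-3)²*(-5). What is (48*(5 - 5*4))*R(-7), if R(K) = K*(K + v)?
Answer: -262080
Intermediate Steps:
v = -45 (v = 9*(-5) = -45)
R(K) = K*(-45 + K) (R(K) = K*(K - 45) = K*(-45 + K))
(48*(5 - 5*4))*R(-7) = (48*(5 - 5*4))*(-7*(-45 - 7)) = (48*(5 - 20))*(-7*(-52)) = (48*(-15))*364 = -720*364 = -262080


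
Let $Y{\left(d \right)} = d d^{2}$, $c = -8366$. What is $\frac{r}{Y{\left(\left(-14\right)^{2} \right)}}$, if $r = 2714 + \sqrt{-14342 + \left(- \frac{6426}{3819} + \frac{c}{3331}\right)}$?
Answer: $\frac{1357}{3764768} + \frac{i \sqrt{257954303724636958}}{31927965861568} \approx 0.00036045 + 1.5907 \cdot 10^{-5} i$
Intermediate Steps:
$Y{\left(d \right)} = d^{3}$
$r = 2714 + \frac{i \sqrt{257954303724636958}}{4240363}$ ($r = 2714 + \sqrt{-14342 - \left(\frac{2142}{1273} + \frac{8366}{3331}\right)} = 2714 + \sqrt{-14342 - \frac{17784920}{4240363}} = 2714 + \sqrt{- \frac{60833071066}{4240363}} = 2714 + \frac{i \sqrt{257954303724636958}}{4240363} \approx 2714.0 + 119.78 i$)
$\frac{r}{Y{\left(\left(-14\right)^{2} \right)}} = \frac{2714 + \frac{i \sqrt{257954303724636958}}{4240363}}{\left(\left(-14\right)^{2}\right)^{3}} = \frac{2714 + \frac{i \sqrt{257954303724636958}}{4240363}}{196^{3}} = \frac{2714 + \frac{i \sqrt{257954303724636958}}{4240363}}{7529536} = \left(2714 + \frac{i \sqrt{257954303724636958}}{4240363}\right) \frac{1}{7529536} = \frac{1357}{3764768} + \frac{i \sqrt{257954303724636958}}{31927965861568}$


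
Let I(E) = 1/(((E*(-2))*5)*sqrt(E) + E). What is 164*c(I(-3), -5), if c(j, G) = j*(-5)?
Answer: 820/903 + 8200*I*sqrt(3)/903 ≈ 0.90808 + 15.728*I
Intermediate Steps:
I(E) = 1/(E - 10*E**(3/2)) (I(E) = 1/((-2*E*5)*sqrt(E) + E) = 1/((-10*E)*sqrt(E) + E) = 1/(-10*E**(3/2) + E) = 1/(E - 10*E**(3/2)))
c(j, G) = -5*j
164*c(I(-3), -5) = 164*(-5/(-3 - (-30)*I*sqrt(3))) = 164*(-5/(-3 + 30*I*sqrt(3))) = -820/(-3 + 30*I*sqrt(3))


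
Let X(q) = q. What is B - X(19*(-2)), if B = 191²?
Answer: 36519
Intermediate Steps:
B = 36481
B - X(19*(-2)) = 36481 - 19*(-2) = 36481 - 1*(-38) = 36481 + 38 = 36519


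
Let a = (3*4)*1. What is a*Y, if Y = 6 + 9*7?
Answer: 828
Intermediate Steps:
a = 12 (a = 12*1 = 12)
Y = 69 (Y = 6 + 63 = 69)
a*Y = 12*69 = 828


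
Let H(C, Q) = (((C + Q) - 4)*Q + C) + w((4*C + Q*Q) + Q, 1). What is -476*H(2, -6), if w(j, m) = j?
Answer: -41888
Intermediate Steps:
H(C, Q) = Q + Q² + 5*C + Q*(-4 + C + Q) (H(C, Q) = (((C + Q) - 4)*Q + C) + ((4*C + Q*Q) + Q) = ((-4 + C + Q)*Q + C) + ((4*C + Q²) + Q) = (Q*(-4 + C + Q) + C) + ((Q² + 4*C) + Q) = (C + Q*(-4 + C + Q)) + (Q + Q² + 4*C) = Q + Q² + 5*C + Q*(-4 + C + Q))
-476*H(2, -6) = -476*(-3*(-6) + 2*(-6)² + 5*2 + 2*(-6)) = -476*(18 + 2*36 + 10 - 12) = -476*(18 + 72 + 10 - 12) = -476*88 = -41888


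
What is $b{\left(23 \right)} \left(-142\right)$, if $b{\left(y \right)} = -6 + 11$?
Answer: $-710$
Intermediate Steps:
$b{\left(y \right)} = 5$
$b{\left(23 \right)} \left(-142\right) = 5 \left(-142\right) = -710$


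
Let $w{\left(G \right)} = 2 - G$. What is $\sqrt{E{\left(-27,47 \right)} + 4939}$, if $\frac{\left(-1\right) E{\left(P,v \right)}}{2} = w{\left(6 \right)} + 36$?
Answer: $5 \sqrt{195} \approx 69.821$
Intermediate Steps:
$E{\left(P,v \right)} = -64$ ($E{\left(P,v \right)} = - 2 \left(\left(2 - 6\right) + 36\right) = - 2 \left(-4 + 36\right) = \left(-2\right) 32 = -64$)
$\sqrt{E{\left(-27,47 \right)} + 4939} = \sqrt{-64 + 4939} = \sqrt{4875} = 5 \sqrt{195}$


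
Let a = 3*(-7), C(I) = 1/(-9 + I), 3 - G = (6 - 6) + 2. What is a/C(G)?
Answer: 168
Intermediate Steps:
G = 1 (G = 3 - ((6 - 6) + 2) = 3 - (0 + 2) = 3 - 1*2 = 3 - 2 = 1)
a = -21
a/C(G) = -21/(1/(-9 + 1)) = -21/(1/(-8)) = -21/(-⅛) = -21*(-8) = 168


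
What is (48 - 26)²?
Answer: 484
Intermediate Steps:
(48 - 26)² = 22² = 484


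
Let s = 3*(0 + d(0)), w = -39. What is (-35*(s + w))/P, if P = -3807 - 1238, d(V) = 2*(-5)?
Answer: -483/1009 ≈ -0.47869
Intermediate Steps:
d(V) = -10
s = -30 (s = 3*(0 - 10) = 3*(-10) = -30)
P = -5045
(-35*(s + w))/P = -35*(-30 - 39)/(-5045) = -35*(-69)*(-1/5045) = 2415*(-1/5045) = -483/1009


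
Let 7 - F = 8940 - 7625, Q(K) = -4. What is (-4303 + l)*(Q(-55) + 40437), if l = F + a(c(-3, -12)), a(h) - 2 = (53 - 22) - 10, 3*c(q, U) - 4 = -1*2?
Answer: -225939604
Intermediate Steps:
c(q, U) = ⅔ (c(q, U) = 4/3 + (-1*2)/3 = 4/3 + (⅓)*(-2) = 4/3 - ⅔ = ⅔)
a(h) = 23 (a(h) = 2 + ((53 - 22) - 10) = 2 + (31 - 10) = 2 + 21 = 23)
F = -1308 (F = 7 - (8940 - 7625) = 7 - 1*1315 = 7 - 1315 = -1308)
l = -1285 (l = -1308 + 23 = -1285)
(-4303 + l)*(Q(-55) + 40437) = (-4303 - 1285)*(-4 + 40437) = -5588*40433 = -225939604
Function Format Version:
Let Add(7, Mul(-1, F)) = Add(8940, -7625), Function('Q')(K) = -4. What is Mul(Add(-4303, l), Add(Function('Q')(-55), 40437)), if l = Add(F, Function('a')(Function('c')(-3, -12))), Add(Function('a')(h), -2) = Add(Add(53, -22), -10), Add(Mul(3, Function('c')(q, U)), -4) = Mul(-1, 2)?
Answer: -225939604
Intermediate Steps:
Function('c')(q, U) = Rational(2, 3) (Function('c')(q, U) = Add(Rational(4, 3), Mul(Rational(1, 3), Mul(-1, 2))) = Add(Rational(4, 3), Mul(Rational(1, 3), -2)) = Add(Rational(4, 3), Rational(-2, 3)) = Rational(2, 3))
Function('a')(h) = 23 (Function('a')(h) = Add(2, Add(Add(53, -22), -10)) = Add(2, Add(31, -10)) = Add(2, 21) = 23)
F = -1308 (F = Add(7, Mul(-1, Add(8940, -7625))) = Add(7, Mul(-1, 1315)) = Add(7, -1315) = -1308)
l = -1285 (l = Add(-1308, 23) = -1285)
Mul(Add(-4303, l), Add(Function('Q')(-55), 40437)) = Mul(Add(-4303, -1285), Add(-4, 40437)) = Mul(-5588, 40433) = -225939604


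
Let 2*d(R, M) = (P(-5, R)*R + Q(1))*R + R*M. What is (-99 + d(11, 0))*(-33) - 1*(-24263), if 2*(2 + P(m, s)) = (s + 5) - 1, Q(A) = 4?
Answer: 63293/4 ≈ 15823.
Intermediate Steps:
P(m, s) = s/2 (P(m, s) = -2 + ((s + 5) - 1)/2 = -2 + ((5 + s) - 1)/2 = -2 + (4 + s)/2 = -2 + (2 + s/2) = s/2)
d(R, M) = M*R/2 + R*(4 + R**2/2)/2 (d(R, M) = (((R/2)*R + 4)*R + R*M)/2 = ((R**2/2 + 4)*R + M*R)/2 = ((4 + R**2/2)*R + M*R)/2 = (R*(4 + R**2/2) + M*R)/2 = (M*R + R*(4 + R**2/2))/2 = M*R/2 + R*(4 + R**2/2)/2)
(-99 + d(11, 0))*(-33) - 1*(-24263) = (-99 + (1/4)*11*(8 + 11**2 + 2*0))*(-33) - 1*(-24263) = (-99 + (1/4)*11*(8 + 121 + 0))*(-33) + 24263 = (-99 + (1/4)*11*129)*(-33) + 24263 = (-99 + 1419/4)*(-33) + 24263 = (1023/4)*(-33) + 24263 = -33759/4 + 24263 = 63293/4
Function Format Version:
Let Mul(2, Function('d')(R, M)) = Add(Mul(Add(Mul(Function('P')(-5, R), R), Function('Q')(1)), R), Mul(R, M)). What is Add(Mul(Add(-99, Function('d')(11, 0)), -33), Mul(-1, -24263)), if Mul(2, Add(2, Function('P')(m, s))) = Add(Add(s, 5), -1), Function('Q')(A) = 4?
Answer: Rational(63293, 4) ≈ 15823.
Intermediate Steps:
Function('P')(m, s) = Mul(Rational(1, 2), s) (Function('P')(m, s) = Add(-2, Mul(Rational(1, 2), Add(Add(s, 5), -1))) = Add(-2, Mul(Rational(1, 2), Add(Add(5, s), -1))) = Add(-2, Mul(Rational(1, 2), Add(4, s))) = Add(-2, Add(2, Mul(Rational(1, 2), s))) = Mul(Rational(1, 2), s))
Function('d')(R, M) = Add(Mul(Rational(1, 2), M, R), Mul(Rational(1, 2), R, Add(4, Mul(Rational(1, 2), Pow(R, 2))))) (Function('d')(R, M) = Mul(Rational(1, 2), Add(Mul(Add(Mul(Mul(Rational(1, 2), R), R), 4), R), Mul(R, M))) = Mul(Rational(1, 2), Add(Mul(Add(Mul(Rational(1, 2), Pow(R, 2)), 4), R), Mul(M, R))) = Mul(Rational(1, 2), Add(Mul(Add(4, Mul(Rational(1, 2), Pow(R, 2))), R), Mul(M, R))) = Mul(Rational(1, 2), Add(Mul(R, Add(4, Mul(Rational(1, 2), Pow(R, 2)))), Mul(M, R))) = Mul(Rational(1, 2), Add(Mul(M, R), Mul(R, Add(4, Mul(Rational(1, 2), Pow(R, 2)))))) = Add(Mul(Rational(1, 2), M, R), Mul(Rational(1, 2), R, Add(4, Mul(Rational(1, 2), Pow(R, 2))))))
Add(Mul(Add(-99, Function('d')(11, 0)), -33), Mul(-1, -24263)) = Add(Mul(Add(-99, Mul(Rational(1, 4), 11, Add(8, Pow(11, 2), Mul(2, 0)))), -33), Mul(-1, -24263)) = Add(Mul(Add(-99, Mul(Rational(1, 4), 11, Add(8, 121, 0))), -33), 24263) = Add(Mul(Add(-99, Mul(Rational(1, 4), 11, 129)), -33), 24263) = Add(Mul(Add(-99, Rational(1419, 4)), -33), 24263) = Add(Mul(Rational(1023, 4), -33), 24263) = Add(Rational(-33759, 4), 24263) = Rational(63293, 4)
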